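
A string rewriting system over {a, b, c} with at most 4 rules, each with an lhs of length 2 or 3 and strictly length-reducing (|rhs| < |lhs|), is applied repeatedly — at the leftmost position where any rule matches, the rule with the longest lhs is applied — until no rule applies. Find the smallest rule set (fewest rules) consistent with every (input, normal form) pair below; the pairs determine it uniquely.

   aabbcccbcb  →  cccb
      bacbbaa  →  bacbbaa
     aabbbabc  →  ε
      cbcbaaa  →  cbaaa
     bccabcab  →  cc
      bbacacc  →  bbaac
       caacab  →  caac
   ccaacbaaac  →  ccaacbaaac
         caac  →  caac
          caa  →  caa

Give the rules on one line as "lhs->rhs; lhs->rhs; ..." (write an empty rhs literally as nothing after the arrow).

ab->; bc->; cac->a

  | aabbcccbcb => abcccbcb => cccbcb => cccb
  | bacbbaa
  | aabbbabc => abbabc => babc => bc => ε
  | cbcbaaa => cbaaa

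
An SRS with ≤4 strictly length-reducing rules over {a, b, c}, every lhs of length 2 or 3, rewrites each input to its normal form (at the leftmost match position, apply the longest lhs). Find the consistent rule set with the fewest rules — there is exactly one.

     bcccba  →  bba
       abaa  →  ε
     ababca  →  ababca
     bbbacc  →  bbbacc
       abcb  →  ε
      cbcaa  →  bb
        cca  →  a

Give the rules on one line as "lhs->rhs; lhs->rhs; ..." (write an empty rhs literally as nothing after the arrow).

aa->b; abb->; cb->b; cca->a

  | bcccba => bccba => bcba => bba
  | abaa => abb => ε
  | ababca
  | bbbacc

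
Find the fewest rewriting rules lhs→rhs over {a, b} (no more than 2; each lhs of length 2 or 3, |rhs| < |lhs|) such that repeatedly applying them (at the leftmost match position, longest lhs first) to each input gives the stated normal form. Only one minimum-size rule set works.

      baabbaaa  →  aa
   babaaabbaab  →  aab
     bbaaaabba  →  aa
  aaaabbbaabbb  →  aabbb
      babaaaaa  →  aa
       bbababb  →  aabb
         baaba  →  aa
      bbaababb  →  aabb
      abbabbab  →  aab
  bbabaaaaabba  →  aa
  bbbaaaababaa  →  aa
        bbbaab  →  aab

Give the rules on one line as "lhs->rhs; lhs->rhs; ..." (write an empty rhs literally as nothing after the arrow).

aaa->aa; ba->a

  | baabbaaa => aabbaaa => aabaaa => aaaaa => aaaa => aaa => aa
  | babaaabbaab => abaaabbaab => aaaabbaab => aaabbaab => aabbaab => aabaab => aaaab => aaab => aab
  | bbaaaabba => baaaabba => aaaabba => aaabba => aabba => aaba => aaa => aa
  | aaaabbbaabbb => aaabbbaabbb => aabbbaabbb => aabbaabbb => aabaabbb => aaaabbb => aaabbb => aabbb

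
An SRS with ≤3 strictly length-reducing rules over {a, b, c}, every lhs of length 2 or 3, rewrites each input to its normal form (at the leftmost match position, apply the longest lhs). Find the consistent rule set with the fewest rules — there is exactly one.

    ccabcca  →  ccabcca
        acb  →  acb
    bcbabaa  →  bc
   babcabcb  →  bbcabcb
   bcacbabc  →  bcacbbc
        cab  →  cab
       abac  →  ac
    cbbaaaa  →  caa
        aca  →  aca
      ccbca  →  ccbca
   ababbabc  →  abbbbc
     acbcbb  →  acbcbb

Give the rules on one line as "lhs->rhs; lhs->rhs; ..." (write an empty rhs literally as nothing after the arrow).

ba->; bab->bb

  | ccabcca
  | acb
  | bcbabaa => bcbbaa => bcba => bc
  | babcabcb => bbcabcb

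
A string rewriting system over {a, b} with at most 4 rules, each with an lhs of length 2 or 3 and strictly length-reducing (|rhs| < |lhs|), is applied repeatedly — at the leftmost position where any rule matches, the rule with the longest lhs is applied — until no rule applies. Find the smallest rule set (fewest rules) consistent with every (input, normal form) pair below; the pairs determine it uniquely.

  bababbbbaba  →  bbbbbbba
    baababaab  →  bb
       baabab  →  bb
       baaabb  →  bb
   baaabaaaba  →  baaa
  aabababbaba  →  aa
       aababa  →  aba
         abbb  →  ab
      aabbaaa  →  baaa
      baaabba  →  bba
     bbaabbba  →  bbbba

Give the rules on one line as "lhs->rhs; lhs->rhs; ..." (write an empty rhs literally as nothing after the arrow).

aab->; abb->a; bab->bb

  | bababbbbaba => bbabbbbaba => bbbbbbaba => bbbbbbba
  | baababaab => babaab => bbaab => bb
  | baabab => bab => bb
  | baaabb => bab => bb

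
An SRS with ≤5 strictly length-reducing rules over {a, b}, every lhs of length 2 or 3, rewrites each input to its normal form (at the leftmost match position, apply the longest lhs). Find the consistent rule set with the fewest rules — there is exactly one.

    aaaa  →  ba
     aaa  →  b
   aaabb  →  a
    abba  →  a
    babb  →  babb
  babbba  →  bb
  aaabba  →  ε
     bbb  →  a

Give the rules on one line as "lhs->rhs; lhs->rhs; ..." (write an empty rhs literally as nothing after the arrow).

  | aaaa => ba
  | aaa => b
  | aaabb => bbb => a
  | abba => a

aa->; aaa->b; bba->; bbb->a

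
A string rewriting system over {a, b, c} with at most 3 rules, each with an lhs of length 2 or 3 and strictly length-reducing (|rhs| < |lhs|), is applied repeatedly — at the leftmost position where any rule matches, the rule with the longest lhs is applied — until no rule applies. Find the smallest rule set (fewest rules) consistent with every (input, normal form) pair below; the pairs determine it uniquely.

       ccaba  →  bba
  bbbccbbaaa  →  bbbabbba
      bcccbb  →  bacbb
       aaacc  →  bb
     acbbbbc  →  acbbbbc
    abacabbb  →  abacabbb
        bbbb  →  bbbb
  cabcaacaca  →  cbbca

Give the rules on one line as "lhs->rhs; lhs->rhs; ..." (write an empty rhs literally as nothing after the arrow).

  | ccaba => aaba => bba
  | bbbccbbaaa => bbbabbaaa => bbbabbba
  | bcccbb => bacbb
  | aaacc => bacc => baa => bb

aa->b; bcb->ac; cc->a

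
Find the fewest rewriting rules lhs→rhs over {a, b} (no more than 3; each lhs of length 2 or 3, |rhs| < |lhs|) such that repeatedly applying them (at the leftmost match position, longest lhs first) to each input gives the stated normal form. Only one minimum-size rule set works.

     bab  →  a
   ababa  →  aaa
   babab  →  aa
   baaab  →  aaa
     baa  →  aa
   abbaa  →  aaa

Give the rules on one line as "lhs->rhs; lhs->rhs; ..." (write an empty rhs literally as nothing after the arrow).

  | bab => ab => a
  | ababa => aaba => aaa
  | babab => abab => aab => aa
  | baaab => aaab => aaa

ab->a; ba->a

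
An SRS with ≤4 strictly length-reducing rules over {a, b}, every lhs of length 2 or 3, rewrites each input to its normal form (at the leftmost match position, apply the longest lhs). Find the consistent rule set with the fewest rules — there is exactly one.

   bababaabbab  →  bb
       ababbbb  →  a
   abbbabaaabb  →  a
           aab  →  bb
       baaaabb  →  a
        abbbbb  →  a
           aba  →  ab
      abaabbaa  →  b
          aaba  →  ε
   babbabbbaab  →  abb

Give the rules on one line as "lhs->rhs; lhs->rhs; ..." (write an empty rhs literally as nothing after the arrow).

aa->b; ba->b; bba->; bbb->a

  | bababaabbab => bbabaabbab => baabbab => babbab => bbbab => aab => bb
  | ababbbb => abbbbb => aabb => bbb => a
  | abbbabaaabb => aaabaaabb => babaaabb => bbaaabb => aabb => bbb => a
  | aab => bb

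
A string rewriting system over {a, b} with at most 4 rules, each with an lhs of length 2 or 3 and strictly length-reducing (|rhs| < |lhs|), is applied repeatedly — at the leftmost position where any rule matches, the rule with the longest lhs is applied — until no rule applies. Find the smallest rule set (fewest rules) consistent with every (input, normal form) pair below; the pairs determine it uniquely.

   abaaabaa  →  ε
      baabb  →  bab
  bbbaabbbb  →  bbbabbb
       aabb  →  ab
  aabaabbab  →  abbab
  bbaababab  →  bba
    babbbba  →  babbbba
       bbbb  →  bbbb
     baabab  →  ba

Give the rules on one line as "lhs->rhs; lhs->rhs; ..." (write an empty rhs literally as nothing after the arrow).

aa->; aab->a; aba->a

  | abaaabaa => aaabaa => abaa => aa => ε
  | baabb => bab
  | bbbaabbbb => bbbabbb
  | aabb => ab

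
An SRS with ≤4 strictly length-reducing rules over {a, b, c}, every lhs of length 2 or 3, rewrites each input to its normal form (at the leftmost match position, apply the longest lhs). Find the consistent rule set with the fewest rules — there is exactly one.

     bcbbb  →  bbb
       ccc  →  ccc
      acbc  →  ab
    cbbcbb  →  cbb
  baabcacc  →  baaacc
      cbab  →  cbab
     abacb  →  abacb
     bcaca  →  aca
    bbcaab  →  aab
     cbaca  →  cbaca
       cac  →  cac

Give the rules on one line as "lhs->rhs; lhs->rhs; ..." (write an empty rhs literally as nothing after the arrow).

  | bcbbb => bbb
  | ccc
  | acbc => ab
  | cbbcbb => cbb

bbc->; bc->; cbc->b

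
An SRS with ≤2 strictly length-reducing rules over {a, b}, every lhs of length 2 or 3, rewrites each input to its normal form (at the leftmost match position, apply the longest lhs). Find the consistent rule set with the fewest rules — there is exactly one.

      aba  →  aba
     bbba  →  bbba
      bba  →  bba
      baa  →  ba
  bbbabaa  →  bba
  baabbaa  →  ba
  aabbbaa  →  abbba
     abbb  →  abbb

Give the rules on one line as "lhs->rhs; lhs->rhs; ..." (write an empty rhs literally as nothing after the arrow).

aa->a; bab->

  | aba
  | bbba
  | bba
  | baa => ba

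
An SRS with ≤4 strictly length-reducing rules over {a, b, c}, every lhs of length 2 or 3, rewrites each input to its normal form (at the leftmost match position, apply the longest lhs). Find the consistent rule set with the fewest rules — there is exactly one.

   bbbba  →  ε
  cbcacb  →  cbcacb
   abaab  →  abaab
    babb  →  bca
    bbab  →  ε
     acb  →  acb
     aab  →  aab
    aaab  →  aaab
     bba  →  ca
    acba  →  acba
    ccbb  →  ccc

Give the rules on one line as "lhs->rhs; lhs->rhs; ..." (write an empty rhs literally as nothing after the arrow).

  | bbbba => cbba => cca => ε
  | cbcacb
  | abaab
  | babb => bca

abb->ca; bb->c; cab->; cca->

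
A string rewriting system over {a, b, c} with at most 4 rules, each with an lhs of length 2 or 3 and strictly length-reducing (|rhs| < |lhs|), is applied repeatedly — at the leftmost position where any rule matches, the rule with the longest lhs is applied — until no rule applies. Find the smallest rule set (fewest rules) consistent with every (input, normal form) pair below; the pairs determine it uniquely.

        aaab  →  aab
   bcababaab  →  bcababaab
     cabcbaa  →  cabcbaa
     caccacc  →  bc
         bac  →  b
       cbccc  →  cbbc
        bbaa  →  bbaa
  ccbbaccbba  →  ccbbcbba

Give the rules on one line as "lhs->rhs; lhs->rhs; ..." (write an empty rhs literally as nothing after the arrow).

aaa->aa; ac->; ccc->bc

  | aaab => aab
  | bcababaab
  | cabcbaa
  | caccacc => ccacc => ccc => bc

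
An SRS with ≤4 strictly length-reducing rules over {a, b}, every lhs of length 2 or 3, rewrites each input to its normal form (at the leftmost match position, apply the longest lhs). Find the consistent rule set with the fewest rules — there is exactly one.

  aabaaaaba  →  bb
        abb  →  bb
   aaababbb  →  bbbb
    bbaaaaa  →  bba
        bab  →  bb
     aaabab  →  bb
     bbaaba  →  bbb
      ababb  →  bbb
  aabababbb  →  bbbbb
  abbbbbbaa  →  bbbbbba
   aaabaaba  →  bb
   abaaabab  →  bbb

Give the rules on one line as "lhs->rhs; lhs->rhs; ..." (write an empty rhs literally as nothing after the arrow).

aa->a; ab->b; aba->b

  | aabaaaaba => abaaaaba => baaaba => baaba => baba => bb
  | abb => bb
  | aaababbb => aababbb => ababbb => bbbb
  | bbaaaaa => bbaaaa => bbaaa => bbaa => bba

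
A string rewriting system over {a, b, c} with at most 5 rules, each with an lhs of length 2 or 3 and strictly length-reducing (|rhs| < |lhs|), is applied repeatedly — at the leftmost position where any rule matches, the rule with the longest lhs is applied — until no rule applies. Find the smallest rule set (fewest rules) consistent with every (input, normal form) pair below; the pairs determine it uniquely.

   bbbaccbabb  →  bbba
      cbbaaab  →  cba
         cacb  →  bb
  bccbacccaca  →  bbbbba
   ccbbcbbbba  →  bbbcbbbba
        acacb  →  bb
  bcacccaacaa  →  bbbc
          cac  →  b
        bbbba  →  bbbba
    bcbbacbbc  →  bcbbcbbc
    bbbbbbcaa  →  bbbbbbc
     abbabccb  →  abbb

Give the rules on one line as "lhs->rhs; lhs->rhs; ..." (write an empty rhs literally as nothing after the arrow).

aa->; ac->c; bab->a; cc->b

  | bbbaccbabb => bbbccbabb => bbbbbabb => bbbbab => bbba
  | cbbaaab => cbbab => cba
  | cacb => ccb => bb
  | bccbacccaca => bbbacccaca => bbbcccaca => bbbbcaca => bbbbcca => bbbbba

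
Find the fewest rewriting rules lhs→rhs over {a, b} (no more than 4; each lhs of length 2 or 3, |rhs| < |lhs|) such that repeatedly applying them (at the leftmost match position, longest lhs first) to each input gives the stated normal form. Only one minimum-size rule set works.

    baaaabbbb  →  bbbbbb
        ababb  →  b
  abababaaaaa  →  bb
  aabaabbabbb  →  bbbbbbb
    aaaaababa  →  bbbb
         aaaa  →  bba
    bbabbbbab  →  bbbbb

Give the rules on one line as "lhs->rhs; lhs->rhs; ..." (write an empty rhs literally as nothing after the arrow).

  | baaaabbbb => bbbabbbb => bbbbbb
  | ababb => abb => b
  | abababaaaaa => ababaaaaa => abaaaaa => aaaaa => bbaa => bb
  | aabaabbabbb => baaabbabbb => bbbbbabbb => bbbbbbb

aa->; aaa->bb; aab->ba; ab->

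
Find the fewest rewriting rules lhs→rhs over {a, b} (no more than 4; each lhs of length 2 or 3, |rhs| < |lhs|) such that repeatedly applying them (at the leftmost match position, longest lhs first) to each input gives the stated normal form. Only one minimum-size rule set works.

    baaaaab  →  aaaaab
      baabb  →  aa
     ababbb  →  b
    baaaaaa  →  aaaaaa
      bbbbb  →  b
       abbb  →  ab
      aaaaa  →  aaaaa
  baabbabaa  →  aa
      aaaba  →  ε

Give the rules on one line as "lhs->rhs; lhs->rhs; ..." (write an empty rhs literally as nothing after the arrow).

aba->ba; ba->; baa->aa; bb->

  | baaaaab => aaaaab
  | baabb => aabb => aa
  | ababbb => babbb => bbb => b
  | baaaaaa => aaaaaa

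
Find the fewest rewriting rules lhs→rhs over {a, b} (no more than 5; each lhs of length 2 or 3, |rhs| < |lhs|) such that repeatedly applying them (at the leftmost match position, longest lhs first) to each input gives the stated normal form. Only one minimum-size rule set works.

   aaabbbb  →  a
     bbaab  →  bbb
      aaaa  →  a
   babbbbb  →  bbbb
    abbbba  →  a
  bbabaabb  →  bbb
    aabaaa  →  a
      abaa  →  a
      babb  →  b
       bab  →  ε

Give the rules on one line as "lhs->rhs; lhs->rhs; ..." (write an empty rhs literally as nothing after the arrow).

  | aaabbbb => aabbbb => abbbb => abbb => abb => ab => a
  | bbaab => bbb
  | aaaa => aaa => aa => a
  | babbbbb => bbbb

aa->a; ab->a; baa->b; bab->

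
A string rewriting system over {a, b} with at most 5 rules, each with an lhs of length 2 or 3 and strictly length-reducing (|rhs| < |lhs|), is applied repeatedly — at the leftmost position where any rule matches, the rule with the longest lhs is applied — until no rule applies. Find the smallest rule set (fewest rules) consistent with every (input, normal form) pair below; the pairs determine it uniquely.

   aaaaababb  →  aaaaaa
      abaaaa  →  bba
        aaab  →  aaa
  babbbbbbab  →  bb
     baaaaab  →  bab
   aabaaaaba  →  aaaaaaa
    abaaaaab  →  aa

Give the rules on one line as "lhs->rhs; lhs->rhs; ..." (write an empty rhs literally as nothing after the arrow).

  | aaaaababb => aaaaaabb => aaaaaab => aaaaaa
  | abaaaa => bbaaa => bba
  | aaab => aaa
  | babbbbbbab => baaabbbab => babbbab => baaaab => baab => bb

aab->aa; aba->bb; baa->b; bbb->aa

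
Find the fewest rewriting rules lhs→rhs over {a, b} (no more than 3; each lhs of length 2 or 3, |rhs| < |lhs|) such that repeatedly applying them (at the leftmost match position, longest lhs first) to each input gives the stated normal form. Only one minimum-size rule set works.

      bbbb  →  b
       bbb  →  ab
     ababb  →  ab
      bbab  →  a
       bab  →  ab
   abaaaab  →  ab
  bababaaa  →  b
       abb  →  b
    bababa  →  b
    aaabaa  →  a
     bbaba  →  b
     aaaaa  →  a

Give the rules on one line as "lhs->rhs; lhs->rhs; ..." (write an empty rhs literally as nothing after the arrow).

  | bbbb => abb => aa => b
  | bbb => ab
  | ababb => aabb => bbb => ab
  | bbab => aab => bb => a

aa->b; ba->a; bb->a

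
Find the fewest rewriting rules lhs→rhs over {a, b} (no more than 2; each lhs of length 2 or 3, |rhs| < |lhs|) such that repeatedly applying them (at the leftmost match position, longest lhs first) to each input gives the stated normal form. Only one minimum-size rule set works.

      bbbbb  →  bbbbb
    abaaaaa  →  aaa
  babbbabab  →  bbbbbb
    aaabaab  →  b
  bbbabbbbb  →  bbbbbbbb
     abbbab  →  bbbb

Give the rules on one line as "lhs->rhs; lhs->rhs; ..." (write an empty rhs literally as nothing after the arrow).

  | bbbbb
  | abaaaaa => baaaaa => aaa
  | babbbabab => bbbbabab => bbbbbab => bbbbbb
  | aaabaab => aabaab => abaab => baab => b

ab->b; baa->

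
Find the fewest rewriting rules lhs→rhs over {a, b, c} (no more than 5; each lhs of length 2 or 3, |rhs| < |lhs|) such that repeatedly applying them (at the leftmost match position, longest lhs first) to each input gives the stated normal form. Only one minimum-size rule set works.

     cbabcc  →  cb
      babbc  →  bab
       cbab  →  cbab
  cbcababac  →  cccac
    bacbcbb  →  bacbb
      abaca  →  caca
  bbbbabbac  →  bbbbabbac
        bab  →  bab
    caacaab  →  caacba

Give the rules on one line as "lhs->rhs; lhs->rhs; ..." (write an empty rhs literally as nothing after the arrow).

aab->ba; aba->ca; abc->b; bc->

  | cbabcc => cbbc => cb
  | babbc => bab
  | cbab
  | cbcababac => cababac => ccabac => cccac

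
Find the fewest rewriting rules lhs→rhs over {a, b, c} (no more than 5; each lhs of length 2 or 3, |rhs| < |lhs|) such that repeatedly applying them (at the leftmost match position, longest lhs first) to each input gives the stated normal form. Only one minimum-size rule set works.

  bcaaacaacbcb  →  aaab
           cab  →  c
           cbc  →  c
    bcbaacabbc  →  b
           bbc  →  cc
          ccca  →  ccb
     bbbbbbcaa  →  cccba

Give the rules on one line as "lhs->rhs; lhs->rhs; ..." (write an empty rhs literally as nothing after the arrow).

ac->; bb->c; bc->; ca->b

  | bcaaacaacbcb => aaacaacbcb => aaaacbcb => aaabcb => aaab
  | cab => bb => c
  | cbc => c
  | bcbaacabbc => baacabbc => baabbc => baacc => bac => b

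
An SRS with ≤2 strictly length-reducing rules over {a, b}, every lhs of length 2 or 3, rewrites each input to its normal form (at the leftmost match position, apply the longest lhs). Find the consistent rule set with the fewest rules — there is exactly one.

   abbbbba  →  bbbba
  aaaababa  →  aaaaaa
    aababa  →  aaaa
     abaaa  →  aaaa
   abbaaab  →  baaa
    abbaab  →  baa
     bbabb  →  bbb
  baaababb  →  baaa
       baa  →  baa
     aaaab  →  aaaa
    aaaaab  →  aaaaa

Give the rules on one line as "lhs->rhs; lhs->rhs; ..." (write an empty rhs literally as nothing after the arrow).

ab->a; abb->b

  | abbbbba => bbbba
  | aaaababa => aaaaaba => aaaaaa
  | aababa => aaaba => aaaa
  | abaaa => aaaa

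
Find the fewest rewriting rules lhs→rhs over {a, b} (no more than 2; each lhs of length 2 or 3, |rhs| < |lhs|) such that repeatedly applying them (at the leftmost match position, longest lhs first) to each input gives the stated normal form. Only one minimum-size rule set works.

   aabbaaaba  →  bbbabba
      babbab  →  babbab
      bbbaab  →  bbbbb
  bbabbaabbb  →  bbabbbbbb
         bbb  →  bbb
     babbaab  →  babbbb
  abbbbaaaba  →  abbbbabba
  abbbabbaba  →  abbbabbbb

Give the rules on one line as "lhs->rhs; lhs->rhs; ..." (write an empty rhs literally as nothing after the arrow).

  | aabbaaaba => bbbaaaba => bbbabba
  | babbab
  | bbbaab => bbbbb
  | bbabbaabbb => bbabbbbbb

aab->bb; aba->bb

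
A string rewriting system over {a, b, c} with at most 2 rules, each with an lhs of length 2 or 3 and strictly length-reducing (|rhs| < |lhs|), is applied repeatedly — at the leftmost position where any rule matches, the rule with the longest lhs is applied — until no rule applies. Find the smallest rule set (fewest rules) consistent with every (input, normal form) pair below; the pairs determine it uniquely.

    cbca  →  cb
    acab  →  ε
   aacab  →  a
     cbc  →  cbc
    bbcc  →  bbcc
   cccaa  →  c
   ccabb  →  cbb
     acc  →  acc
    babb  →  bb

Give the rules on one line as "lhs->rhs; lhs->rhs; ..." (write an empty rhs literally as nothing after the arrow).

ab->; ca->

  | cbca => cb
  | acab => ab => ε
  | aacab => aab => a
  | cbc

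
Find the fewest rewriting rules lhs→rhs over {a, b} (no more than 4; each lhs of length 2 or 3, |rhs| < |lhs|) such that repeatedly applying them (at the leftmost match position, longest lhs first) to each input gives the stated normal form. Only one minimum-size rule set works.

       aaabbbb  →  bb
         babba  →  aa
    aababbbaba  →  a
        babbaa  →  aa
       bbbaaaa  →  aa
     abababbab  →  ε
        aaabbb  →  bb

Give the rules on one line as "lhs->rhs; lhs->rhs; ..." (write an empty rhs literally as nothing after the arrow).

aaa->aa; aab->; ba->a; bbb->bb

  | aaabbbb => aabbbb => bbb => bb
  | babba => abba => aba => aa
  | aababbbaba => abbbaba => abbaba => ababa => aaba => a
  | babbaa => abbaa => abaa => aaa => aa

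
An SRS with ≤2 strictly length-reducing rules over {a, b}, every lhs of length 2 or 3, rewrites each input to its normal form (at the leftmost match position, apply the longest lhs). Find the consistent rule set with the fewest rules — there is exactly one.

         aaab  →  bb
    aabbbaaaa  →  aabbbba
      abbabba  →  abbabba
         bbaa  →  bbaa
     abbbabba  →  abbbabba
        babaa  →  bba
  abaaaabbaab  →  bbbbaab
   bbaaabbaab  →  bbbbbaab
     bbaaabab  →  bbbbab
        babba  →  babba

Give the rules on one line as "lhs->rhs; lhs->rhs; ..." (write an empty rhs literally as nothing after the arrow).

  | aaab => bb
  | aabbbaaaa => aabbbba
  | abbabba
  | bbaa

aaa->b; aba->b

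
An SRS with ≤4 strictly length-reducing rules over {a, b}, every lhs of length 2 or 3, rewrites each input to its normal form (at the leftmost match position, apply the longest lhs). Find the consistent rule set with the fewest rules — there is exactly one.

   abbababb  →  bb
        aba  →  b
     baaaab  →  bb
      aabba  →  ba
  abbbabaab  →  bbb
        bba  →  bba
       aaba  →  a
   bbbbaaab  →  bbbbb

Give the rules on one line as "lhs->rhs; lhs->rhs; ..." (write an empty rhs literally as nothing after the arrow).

aa->b; aab->; ab->; aba->aa

  | abbababb => bababb => baabb => bb
  | aba => aa => b
  | baaaab => bbaab => bb
  | aabba => ba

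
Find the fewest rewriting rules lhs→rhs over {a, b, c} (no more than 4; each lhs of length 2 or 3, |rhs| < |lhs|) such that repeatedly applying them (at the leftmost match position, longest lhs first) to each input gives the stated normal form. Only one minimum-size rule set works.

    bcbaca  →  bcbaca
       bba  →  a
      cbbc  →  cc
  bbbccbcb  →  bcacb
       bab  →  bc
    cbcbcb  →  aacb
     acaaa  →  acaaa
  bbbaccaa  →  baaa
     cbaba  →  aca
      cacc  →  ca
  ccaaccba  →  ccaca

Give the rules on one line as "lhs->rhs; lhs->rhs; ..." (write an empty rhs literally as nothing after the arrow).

ab->c; acc->a; bb->; cbc->ac

  | bcbaca
  | bba => a
  | cbbc => cc
  | bbbccbcb => bccbcb => bcacb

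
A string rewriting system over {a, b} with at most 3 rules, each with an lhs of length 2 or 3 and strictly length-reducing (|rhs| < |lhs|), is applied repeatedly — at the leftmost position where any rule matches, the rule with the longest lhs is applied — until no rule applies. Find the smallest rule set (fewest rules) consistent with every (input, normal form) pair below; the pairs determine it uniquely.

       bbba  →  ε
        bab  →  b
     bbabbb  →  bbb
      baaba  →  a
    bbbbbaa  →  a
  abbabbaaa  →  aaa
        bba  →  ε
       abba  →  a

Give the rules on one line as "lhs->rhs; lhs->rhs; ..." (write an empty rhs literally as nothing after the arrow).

  | bbba => bba => ba => ε
  | bab => b
  | bbabbb => babbb => bbb
  | baaba => aba => a

ba->; bba->ba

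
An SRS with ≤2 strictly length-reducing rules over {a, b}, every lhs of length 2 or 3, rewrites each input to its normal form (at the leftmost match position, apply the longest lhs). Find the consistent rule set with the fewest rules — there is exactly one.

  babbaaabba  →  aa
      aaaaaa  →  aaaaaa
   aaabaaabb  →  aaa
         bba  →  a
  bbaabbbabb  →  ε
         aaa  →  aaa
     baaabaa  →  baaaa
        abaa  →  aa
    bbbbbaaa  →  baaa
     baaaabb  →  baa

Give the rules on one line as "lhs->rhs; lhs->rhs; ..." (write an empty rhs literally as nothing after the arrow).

  | babbaaabba => bbaaabba => aaabba => aaba => aa
  | aaaaaa
  | aaabaaabb => aaaaabb => aaaab => aaa
  | bba => a

ab->; bb->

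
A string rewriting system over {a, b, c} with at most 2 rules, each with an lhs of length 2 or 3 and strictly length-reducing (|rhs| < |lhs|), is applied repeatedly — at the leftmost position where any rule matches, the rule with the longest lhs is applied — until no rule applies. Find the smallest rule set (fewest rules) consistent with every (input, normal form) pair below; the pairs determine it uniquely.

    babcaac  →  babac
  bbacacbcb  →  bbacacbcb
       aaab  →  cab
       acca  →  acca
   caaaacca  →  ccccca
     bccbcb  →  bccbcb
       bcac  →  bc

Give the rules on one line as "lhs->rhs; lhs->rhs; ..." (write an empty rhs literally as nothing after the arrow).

aa->c; bca->b

  | babcaac => babac
  | bbacacbcb
  | aaab => cab
  | acca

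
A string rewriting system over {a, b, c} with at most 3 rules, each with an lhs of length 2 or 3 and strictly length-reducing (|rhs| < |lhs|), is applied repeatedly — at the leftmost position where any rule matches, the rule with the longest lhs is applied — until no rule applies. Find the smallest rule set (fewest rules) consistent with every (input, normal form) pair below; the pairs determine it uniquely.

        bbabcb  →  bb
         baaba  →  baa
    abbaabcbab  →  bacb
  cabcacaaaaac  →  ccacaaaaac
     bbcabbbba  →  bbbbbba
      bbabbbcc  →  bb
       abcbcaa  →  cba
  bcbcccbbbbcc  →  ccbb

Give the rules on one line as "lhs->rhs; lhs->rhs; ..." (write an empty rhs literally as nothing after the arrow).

  | bbabcb => bbcb => bb
  | baaba => baa
  | abbaabcbab => baabcbab => bacbab => bacb
  | cabcacaaaaac => ccacaaaaac

ab->; bc->; bca->b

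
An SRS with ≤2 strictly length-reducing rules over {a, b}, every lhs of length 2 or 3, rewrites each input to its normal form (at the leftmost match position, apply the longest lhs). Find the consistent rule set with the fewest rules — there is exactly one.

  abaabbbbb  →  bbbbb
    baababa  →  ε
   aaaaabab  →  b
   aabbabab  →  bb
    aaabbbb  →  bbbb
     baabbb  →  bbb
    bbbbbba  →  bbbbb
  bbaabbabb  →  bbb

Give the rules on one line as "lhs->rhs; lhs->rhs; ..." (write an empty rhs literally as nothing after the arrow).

  | abaabbbbb => baabbbbb => abbbbb => bbbbb
  | baababa => ababa => baba => ba => ε
  | aaaaabab => aaaabab => aaabab => aabab => abab => bab => b
  | aabbabab => abbabab => bbabab => bbab => bb

ab->b; ba->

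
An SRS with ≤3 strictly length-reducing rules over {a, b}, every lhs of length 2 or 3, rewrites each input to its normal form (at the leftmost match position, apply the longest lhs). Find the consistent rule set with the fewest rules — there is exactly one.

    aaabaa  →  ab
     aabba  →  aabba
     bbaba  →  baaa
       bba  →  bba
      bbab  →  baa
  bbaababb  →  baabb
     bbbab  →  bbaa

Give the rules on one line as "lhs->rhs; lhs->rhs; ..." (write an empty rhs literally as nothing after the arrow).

  | aaabaa => aaba => ab
  | aabba
  | bbaba => baaa
  | bba

aba->b; bab->aa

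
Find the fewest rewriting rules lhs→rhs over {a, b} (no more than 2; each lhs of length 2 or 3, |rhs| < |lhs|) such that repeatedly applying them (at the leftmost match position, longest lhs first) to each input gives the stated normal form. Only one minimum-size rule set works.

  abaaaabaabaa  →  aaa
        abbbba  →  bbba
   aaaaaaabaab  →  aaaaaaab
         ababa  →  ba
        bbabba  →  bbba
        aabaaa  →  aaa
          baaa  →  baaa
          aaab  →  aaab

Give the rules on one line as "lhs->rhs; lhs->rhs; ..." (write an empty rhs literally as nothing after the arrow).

  | abaaaabaabaa => aaabaabaa => aaabaa => aaa
  | abbbba => bbba
  | aaaaaaabaab => aaaaaaab
  | ababa => ba

aba->; abb->b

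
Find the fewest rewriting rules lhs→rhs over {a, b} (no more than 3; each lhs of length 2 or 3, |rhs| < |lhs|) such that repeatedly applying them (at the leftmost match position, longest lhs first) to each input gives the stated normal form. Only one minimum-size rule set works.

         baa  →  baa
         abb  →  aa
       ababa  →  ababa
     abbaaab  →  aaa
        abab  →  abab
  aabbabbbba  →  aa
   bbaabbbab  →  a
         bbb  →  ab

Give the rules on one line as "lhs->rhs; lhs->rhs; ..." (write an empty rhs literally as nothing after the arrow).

aab->; bb->a

  | baa
  | abb => aa
  | ababa
  | abbaaab => aaaaab => aaa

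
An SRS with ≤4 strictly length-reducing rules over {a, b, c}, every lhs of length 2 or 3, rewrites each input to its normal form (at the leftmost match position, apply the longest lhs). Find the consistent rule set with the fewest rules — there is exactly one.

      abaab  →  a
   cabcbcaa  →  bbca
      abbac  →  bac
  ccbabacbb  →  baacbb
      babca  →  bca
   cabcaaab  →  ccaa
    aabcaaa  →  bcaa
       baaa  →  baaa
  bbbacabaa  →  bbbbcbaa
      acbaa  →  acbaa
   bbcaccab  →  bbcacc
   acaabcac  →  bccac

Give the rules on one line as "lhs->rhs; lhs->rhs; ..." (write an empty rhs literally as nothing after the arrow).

ab->; aca->bc; ccb->ba

  | abaab => aab => a
  | cabcbcaa => ccbcaa => bacaa => bbca
  | abbac => bac
  | ccbabacbb => baabacbb => baacbb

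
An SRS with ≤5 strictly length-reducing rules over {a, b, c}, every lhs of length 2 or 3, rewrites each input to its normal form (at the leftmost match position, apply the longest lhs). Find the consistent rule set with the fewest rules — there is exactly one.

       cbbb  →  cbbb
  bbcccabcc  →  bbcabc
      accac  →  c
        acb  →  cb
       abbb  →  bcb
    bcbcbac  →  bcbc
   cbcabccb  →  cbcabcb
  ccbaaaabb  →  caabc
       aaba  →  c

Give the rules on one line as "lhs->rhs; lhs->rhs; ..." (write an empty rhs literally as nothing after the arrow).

  | cbbb
  | bbcccabcc => bbccabcc => bbcabcc => bbcabc
  | accac => ccac => cac => cc => c
  | acb => cb

abb->bc; ac->c; ba->c; cc->c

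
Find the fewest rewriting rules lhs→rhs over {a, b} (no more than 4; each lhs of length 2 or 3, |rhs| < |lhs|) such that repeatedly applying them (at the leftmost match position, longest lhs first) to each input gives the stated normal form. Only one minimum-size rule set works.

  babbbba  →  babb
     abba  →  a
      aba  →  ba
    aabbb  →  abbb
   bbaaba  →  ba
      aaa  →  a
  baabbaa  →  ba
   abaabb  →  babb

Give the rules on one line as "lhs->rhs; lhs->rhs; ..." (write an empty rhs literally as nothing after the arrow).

aa->a; aba->ba; bba->

  | babbbba => babb
  | abba => a
  | aba => ba
  | aabbb => abbb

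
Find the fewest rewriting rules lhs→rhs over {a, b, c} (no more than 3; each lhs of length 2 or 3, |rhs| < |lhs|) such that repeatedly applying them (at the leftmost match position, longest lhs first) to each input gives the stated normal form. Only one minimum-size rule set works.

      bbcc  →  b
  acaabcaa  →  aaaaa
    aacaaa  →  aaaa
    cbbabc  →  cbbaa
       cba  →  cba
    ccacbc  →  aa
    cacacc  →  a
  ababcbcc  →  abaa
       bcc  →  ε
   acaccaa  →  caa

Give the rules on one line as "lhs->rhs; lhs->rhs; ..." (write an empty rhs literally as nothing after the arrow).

  | bbcc => bac => b
  | acaabcaa => aabcaa => aaaaa
  | aacaaa => aaaa
  | cbbabc => cbbaa

ac->; bc->a; cc->a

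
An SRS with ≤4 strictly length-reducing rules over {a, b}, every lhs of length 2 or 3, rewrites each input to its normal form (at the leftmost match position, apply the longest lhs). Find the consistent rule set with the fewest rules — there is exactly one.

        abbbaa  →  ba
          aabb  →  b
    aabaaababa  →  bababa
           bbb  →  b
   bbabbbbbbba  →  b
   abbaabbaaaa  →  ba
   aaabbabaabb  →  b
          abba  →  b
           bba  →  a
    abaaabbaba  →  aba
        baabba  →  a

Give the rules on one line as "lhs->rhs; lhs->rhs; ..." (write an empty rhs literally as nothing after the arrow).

  | abbbaa => abbaa => aaa => ba
  | aabb => bbb => bb => b
  | aabaaababa => bbaaababa => aaababa => bababa
  | bbb => bb => b

aa->b; bb->b; bba->a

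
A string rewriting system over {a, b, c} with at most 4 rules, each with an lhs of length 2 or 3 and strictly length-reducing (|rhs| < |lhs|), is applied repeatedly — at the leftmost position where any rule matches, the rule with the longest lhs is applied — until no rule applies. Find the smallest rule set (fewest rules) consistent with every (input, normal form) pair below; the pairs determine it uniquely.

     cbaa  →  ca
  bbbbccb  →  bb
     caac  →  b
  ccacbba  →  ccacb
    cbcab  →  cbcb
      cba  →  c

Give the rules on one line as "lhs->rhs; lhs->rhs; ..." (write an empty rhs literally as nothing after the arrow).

ab->b; ba->; bbc->ab; caa->bb

  | cbaa => ca
  | bbbbccb => bbabcb => bbcb => abb => bb
  | caac => bbc => ab => b
  | ccacbba => ccacb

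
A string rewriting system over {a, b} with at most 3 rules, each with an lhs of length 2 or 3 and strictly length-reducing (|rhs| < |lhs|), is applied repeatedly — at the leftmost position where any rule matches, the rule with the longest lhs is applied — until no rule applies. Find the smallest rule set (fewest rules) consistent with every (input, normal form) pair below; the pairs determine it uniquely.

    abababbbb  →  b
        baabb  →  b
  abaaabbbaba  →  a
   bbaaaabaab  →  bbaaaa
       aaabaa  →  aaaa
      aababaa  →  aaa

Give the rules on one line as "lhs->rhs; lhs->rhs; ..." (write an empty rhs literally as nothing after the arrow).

ab->; bbb->b

  | abababbbb => ababbbb => abbbb => bbb => b
  | baabb => bab => b
  | abaaabbbaba => aaabbbaba => aabbaba => ababa => aba => a
  | bbaaaabaab => bbaaaaab => bbaaaa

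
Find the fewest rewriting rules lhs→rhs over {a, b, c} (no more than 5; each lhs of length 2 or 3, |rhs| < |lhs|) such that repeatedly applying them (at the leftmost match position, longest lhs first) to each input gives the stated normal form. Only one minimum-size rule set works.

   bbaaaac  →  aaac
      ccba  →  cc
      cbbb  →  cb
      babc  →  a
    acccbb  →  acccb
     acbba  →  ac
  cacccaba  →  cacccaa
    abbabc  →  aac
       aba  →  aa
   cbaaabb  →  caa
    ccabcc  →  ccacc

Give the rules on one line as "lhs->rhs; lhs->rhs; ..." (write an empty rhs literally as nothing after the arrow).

ab->a; ba->; bb->b; bc->a

  | bbaaaac => baaaac => aaac
  | ccba => cc
  | cbbb => cbb => cb
  | babc => bc => a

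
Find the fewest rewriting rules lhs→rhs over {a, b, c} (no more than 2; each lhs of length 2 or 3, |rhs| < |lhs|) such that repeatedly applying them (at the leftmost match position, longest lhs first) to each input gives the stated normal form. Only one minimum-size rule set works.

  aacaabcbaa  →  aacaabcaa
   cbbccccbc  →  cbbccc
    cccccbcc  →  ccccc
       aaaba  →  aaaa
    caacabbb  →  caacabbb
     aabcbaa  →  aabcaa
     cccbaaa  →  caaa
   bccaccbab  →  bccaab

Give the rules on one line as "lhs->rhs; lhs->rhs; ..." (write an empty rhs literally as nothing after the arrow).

  | aacaabcbaa => aacaabcaa
  | cbbccccbc => cbbccc
  | cccccbcc => ccccc
  | aaaba => aaaa

ba->a; ccb->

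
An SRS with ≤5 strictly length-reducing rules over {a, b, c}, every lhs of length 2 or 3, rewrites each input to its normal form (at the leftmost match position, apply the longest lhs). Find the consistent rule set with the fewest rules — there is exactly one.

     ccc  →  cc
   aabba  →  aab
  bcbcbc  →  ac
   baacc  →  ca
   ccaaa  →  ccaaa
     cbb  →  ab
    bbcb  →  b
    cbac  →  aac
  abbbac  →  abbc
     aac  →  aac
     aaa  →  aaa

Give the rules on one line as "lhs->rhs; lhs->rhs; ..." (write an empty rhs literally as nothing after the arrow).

  | ccc => cc
  | aabba => aab
  | bcbcbc => bacbc => cbc => ac
  | baacc => acc => ca

acc->ca; ba->; cb->a; ccc->cc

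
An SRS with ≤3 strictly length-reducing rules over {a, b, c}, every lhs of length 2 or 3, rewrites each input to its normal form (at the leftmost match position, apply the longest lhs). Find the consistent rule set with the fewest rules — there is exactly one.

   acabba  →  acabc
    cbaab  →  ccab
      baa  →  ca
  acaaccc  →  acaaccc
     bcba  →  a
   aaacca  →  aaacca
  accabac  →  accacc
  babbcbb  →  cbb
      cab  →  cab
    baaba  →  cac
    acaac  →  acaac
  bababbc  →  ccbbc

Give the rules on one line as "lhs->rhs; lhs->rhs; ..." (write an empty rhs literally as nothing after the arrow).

  | acabba => acabc
  | cbaab => ccab
  | baa => ca
  | acaaccc

ba->c; bcb->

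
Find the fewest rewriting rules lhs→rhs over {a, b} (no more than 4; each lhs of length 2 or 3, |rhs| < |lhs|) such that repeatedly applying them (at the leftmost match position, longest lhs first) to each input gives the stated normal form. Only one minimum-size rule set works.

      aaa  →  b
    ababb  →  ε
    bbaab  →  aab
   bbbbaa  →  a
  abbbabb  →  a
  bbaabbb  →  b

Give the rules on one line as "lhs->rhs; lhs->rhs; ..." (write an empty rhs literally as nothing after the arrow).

aaa->b; aba->; bb->; bbb->a

  | aaa => b
  | ababb => bb => ε
  | bbaab => aab
  | bbbbaa => abaa => a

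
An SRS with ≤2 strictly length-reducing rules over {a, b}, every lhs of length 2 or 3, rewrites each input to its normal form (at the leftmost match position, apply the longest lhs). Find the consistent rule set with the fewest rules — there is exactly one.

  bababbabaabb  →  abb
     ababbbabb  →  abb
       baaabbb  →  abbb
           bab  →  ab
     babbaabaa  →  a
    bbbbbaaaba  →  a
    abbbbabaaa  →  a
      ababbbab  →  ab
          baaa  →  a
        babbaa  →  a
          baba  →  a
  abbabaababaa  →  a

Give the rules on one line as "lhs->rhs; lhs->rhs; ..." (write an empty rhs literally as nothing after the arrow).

aa->a; ba->a

  | bababbabaabb => ababbabaabb => aabbabaabb => abbabaabb => ababaabb => aabaabb => abaabb => aaabb => aabb => abb
  | ababbbabb => aabbbabb => abbbabb => abbabb => ababb => aabb => abb
  | baaabbb => aaabbb => aabbb => abbb
  | bab => ab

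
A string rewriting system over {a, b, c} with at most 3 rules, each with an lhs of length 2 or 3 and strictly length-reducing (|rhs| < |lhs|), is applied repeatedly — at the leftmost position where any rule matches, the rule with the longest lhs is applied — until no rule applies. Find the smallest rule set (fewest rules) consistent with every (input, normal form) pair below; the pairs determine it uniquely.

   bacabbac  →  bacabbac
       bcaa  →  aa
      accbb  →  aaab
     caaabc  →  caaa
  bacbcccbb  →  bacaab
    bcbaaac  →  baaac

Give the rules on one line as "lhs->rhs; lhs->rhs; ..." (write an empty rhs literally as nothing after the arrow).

bc->; ccb->aa

  | bacabbac
  | bcaa => aa
  | accbb => aaab
  | caaabc => caaa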